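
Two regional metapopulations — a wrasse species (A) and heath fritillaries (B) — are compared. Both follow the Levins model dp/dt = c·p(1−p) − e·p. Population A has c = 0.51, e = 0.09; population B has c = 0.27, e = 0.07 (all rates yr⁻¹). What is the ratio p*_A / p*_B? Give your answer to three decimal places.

1.112

A: p*_A = 1 − 0.09/0.51 = 0.8235.
B: p*_B = 1 − 0.07/0.27 = 0.7407.
p*_A / p*_B = 0.8235/0.7407 = 1.1118.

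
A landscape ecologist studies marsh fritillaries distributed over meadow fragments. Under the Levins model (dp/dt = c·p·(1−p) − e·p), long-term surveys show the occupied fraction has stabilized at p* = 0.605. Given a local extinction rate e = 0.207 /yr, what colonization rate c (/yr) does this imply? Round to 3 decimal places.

0.524

At equilibrium c(1−p*) = e, so c = e/(1−p*).
c = 0.207/(1 − 0.605) = 0.207/0.3950 = 0.5241.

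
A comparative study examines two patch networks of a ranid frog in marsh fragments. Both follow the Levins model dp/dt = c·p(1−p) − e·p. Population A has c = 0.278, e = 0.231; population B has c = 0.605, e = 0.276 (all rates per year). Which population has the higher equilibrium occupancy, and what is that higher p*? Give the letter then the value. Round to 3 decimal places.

A: p*_A = 1 − 0.231/0.278 = 0.1691.
B: p*_B = 1 − 0.276/0.605 = 0.5438.
B is higher at 0.5438.

B, 0.544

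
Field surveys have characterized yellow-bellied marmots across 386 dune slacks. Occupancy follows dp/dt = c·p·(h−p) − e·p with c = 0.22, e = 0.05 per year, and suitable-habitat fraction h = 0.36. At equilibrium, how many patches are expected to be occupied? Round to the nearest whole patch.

51

p* = h − e/c = 0.36 − 0.2273 = 0.1327.
Expected occupied patches = N × p* = 386 × 0.1327 = 51.23 ≈ 51.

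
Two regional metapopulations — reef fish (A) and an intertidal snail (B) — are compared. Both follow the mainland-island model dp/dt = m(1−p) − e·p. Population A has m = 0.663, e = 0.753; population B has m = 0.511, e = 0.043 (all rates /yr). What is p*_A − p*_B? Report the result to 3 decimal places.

-0.454

A: p*_A = m/(m+e) = 0.663/1.4160 = 0.4682.
B: p*_B = 0.511/0.5540 = 0.9224.
p*_A − p*_B = 0.4682 − 0.9224 = -0.4542.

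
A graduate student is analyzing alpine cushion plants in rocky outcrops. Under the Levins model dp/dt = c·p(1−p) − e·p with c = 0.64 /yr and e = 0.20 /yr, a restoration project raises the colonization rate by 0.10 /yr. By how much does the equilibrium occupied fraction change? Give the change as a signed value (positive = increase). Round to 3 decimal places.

0.042

Before: p* = 1 − 0.20/0.64 = 0.6875.
After the change, c = 0.74, e = 0.2, so p* = 1 − 0.2/0.74 = 0.7297.
Δp* = 0.7297 − 0.6875 = +0.0422.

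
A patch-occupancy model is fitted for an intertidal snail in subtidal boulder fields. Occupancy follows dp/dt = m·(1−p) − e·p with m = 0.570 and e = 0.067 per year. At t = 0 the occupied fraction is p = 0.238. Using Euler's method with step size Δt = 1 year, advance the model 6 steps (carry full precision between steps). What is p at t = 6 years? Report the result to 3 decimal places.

0.893

Update rule: p ← p + [m·(1−p) − e·p]·Δt with Δt = 1.
  1  |  dp/dt·Δt = +0.418394  |  p_1 = 0.656394
  2  |  dp/dt·Δt = +0.151877  |  p_2 = 0.808271
  3  |  dp/dt·Δt = +0.055131  |  p_3 = 0.863402
  4  |  dp/dt·Δt = +0.020013  |  p_4 = 0.883415
  5  |  dp/dt·Δt = +0.007265  |  p_5 = 0.890680
  6  |  dp/dt·Δt = +0.002637  |  p_6 = 0.893317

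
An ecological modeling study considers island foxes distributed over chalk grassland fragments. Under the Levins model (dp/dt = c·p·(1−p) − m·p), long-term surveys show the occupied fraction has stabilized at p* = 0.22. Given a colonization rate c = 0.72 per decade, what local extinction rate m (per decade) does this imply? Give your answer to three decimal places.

0.562

At equilibrium c(1−p*) = m.
m = 0.72 × (1 − 0.22) = 0.72 × 0.7800 = 0.5616.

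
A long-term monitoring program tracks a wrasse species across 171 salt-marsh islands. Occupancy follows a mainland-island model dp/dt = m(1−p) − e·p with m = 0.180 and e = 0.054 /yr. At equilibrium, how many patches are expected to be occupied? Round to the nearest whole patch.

132

p* = m/(m+e) = 0.180/0.2340 = 0.7692.
Expected occupied patches = N × p* = 171 × 0.7692 = 131.54 ≈ 132.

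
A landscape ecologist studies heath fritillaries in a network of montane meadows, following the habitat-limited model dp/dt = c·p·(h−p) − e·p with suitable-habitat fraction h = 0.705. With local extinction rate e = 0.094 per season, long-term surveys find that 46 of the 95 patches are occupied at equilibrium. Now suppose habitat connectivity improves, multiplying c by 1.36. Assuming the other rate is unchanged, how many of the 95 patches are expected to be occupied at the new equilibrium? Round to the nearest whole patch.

52

Observed p* = 46/95 = 0.48421.
Balance c(h−p*) = e gives c = e/(0.705 − 0.48421) = 0.094/0.22079 = 0.42574.
New p* = 0.705 − e/c = 0.705 − 0.09400/0.57901 = 0.54265.
Expected occupied = 95 × 0.54265 = 51.55 ≈ 52.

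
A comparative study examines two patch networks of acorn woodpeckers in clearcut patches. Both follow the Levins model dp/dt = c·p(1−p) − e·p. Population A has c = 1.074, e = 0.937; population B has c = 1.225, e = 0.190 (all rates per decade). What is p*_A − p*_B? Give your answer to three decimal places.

A: p*_A = 1 − 0.937/1.074 = 0.1276.
B: p*_B = 1 − 0.190/1.225 = 0.8449.
p*_A − p*_B = 0.1276 − 0.8449 = -0.7173.

-0.717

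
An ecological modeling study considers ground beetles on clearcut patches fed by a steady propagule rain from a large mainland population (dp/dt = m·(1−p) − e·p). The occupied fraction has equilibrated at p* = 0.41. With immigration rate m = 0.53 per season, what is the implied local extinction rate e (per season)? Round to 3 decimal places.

0.763

At equilibrium m(1−p*) = e·p*, so e = m(1−p*)/p*.
e = 0.53 × 0.5900 / 0.41 = 0.7627.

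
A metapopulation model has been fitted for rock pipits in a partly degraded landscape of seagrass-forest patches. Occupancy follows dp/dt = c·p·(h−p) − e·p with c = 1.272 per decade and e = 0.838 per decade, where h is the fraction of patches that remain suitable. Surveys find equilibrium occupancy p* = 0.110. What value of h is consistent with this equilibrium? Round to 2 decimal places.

At equilibrium c(h−p*) = e, so h = p* + e/c.
h = 0.110 + 0.838/1.272 = 0.110 + 0.6588 = 0.7688.

0.77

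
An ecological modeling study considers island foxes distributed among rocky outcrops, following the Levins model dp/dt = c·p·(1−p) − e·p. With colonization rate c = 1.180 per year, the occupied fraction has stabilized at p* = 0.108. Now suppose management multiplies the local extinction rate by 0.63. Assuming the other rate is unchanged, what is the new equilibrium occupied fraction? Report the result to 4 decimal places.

0.4380

Balance c(1−p*) = e gives e = 1.180×(1 − 0.10800) = 1.05256.
New p* = 1 − e/c = 1 − 0.66311/1.18000 = 0.43804.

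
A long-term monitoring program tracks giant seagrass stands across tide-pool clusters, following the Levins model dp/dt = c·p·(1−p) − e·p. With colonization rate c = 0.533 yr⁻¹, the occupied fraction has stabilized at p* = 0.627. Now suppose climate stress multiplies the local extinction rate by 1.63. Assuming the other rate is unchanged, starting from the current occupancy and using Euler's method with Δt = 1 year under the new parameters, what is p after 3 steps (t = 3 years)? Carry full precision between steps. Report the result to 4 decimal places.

0.4731

Balance c(1−p*) = e gives e = 0.533×(1 − 0.62700) = 0.19881.
Starting from p₀ = 0.62700; update p ← p + (dp/dt)·Δt with the new parameters.
t = 1: p = 0.62700 + (-0.07853) = 0.54847
t = 2: p = 0.54847 + (-0.04574) = 0.50273
t = 3: p = 0.50273 + (-0.02967) = 0.47306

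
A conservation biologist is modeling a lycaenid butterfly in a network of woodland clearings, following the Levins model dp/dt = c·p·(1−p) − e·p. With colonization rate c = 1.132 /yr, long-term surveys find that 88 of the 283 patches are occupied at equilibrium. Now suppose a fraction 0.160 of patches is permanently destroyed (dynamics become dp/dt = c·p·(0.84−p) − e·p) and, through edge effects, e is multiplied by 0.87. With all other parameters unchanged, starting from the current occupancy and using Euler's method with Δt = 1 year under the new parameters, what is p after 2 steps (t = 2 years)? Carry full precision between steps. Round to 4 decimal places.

0.2714

Observed p* = 88/283 = 0.31095.
Balance c(1−p*) = e gives e = 1.132×(1 − 0.31095) = 0.78000.
Starting from p₀ = 0.31095; update p ← p + (dp/dt)·Δt with the new parameters.
  1  |  dp/dt·Δt = -0.024789  |  p_1 = 0.286165
  2  |  dp/dt·Δt = -0.014783  |  p_2 = 0.271382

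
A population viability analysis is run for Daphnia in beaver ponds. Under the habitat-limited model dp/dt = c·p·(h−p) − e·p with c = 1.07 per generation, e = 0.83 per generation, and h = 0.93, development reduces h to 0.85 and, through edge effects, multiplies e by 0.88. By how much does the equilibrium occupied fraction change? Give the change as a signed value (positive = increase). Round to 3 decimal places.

Before: p* = h − e/c = 0.93 − 0.83/1.07 = 0.93 − 0.7757 = 0.1543.
After: c = 1.07, e = 0.7304, h = 0.85; p* = 0.85 − 0.7304/1.07 = 0.1674.
Δp* = 0.1674 − 0.1543 = +0.0131.

0.013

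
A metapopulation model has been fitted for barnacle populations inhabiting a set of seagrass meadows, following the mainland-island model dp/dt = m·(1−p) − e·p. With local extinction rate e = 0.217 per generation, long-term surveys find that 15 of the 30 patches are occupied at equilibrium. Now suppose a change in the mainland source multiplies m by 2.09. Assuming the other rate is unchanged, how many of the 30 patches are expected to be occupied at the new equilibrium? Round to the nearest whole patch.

20

Observed p* = 15/30 = 0.50000.
Balance m(1−p*) = e·p* gives m = e·p*/(1−p*) = 0.217×0.50000/0.50000 = 0.21700.
New p* = m/(m+e) = 0.45353/(0.45353+0.21700) = 0.67638.
Expected occupied = 30 × 0.67638 = 20.29 ≈ 20.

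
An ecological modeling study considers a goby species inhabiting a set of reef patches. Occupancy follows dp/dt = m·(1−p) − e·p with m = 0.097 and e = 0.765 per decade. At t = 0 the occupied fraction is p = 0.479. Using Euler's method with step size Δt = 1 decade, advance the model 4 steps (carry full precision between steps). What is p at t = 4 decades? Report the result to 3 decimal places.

Update rule: p ← p + [m·(1−p) − e·p]·Δt with Δt = 1.
  1  |  dp/dt·Δt = -0.315898  |  p_1 = 0.163102
  2  |  dp/dt·Δt = -0.043594  |  p_2 = 0.119508
  3  |  dp/dt·Δt = -0.006016  |  p_3 = 0.113492
  4  |  dp/dt·Δt = -0.000830  |  p_4 = 0.112662

0.113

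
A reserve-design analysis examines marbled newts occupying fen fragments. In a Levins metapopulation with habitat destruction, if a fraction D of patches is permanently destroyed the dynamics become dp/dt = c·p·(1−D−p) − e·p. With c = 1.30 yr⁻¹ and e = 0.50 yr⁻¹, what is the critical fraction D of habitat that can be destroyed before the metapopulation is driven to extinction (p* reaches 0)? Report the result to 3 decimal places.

The nontrivial equilibrium is p* = (1−D) − e/c; extinction occurs when this hits zero.
So D_crit = 1 − e/c = 1 − 0.50/1.30 = 1 − 0.3846 = 0.6154.
Note this equals the original equilibrium occupancy — the Levins extinction-debt result.

0.615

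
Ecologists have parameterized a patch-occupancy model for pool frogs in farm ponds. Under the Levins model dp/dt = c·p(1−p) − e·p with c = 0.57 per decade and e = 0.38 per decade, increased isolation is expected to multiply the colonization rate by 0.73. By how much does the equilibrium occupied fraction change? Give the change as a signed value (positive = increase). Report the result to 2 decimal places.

Before: p* = 1 − 0.38/0.57 = 0.3333.
After the change, c = 0.4161, e = 0.38, so p* = 1 − 0.38/0.4161 = 0.0868.
Δp* = 0.0868 − 0.3333 = -0.2466.

-0.25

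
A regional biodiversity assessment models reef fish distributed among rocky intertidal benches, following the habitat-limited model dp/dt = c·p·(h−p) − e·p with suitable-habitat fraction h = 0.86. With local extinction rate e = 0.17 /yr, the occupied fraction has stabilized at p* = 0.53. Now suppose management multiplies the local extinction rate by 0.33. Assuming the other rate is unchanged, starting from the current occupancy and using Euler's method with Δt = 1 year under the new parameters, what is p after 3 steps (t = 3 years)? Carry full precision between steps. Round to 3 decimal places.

Balance c(h−p*) = e gives c = e/(0.86 − 0.53000) = 0.17/0.33000 = 0.51515.
Starting from p₀ = 0.53000; update p ← p + (dp/dt)·Δt with the new parameters.
p: 0.53000 → 0.59037  (Δp = +0.06037)
p: 0.59037 → 0.63925  (Δp = +0.04888)
p: 0.63925 → 0.67608  (Δp = +0.03683)

0.676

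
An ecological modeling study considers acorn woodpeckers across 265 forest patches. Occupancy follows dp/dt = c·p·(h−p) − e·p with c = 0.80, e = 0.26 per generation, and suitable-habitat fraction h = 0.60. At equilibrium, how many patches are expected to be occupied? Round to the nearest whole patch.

p* = h − e/c = 0.60 − 0.3250 = 0.2750.
Expected occupied patches = N × p* = 265 × 0.2750 = 72.87 ≈ 73.

73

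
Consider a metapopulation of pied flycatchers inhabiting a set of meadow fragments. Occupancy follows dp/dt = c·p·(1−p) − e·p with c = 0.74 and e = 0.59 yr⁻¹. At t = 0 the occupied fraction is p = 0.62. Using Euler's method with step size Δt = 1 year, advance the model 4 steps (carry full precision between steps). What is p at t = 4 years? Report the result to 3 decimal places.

0.290

Update rule: p ← p + [c·p·(1−p) − e·p]·Δt with Δt = 1.
p: 0.62000 → 0.42854  (Δp = -0.19146)
p: 0.42854 → 0.35692  (Δp = -0.07162)
p: 0.35692 → 0.31619  (Δp = -0.04073)
p: 0.31619 → 0.28964  (Δp = -0.02655)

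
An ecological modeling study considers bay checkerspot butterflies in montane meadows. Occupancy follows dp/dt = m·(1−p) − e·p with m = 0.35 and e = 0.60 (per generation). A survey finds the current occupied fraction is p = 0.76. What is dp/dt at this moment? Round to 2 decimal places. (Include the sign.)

-0.37

Colonization term: m·(1−p) = 0.35×0.2400 = 0.08400.
Extinction term: e·p = 0.45600.
dp/dt = 0.08400 − 0.45600 = -0.37200.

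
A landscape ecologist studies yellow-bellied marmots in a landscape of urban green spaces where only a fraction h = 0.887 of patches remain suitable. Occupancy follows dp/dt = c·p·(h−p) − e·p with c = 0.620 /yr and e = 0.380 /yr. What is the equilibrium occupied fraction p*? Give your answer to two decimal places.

0.27

Setting dp/dt = 0 and dividing by p* gives c·(h−p*) = e.
So p* = h − e/c = 0.887 − 0.380/0.620 = 0.887 − 0.6129 = 0.2741.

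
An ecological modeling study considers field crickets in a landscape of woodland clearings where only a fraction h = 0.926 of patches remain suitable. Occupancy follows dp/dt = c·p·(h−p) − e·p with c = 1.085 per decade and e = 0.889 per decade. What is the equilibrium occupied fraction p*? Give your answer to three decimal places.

0.107

Setting dp/dt = 0 and dividing by p* gives c·(h−p*) = e.
So p* = h − e/c = 0.926 − 0.889/1.085 = 0.926 − 0.8194 = 0.1066.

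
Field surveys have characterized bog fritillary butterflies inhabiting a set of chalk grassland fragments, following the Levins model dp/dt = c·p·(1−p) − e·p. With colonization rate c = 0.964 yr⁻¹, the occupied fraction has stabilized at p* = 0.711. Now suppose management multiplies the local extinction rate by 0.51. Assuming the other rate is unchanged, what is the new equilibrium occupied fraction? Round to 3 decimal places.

Balance c(1−p*) = e gives e = 0.964×(1 − 0.71100) = 0.27860.
New p* = 1 − e/c = 1 − 0.14209/0.96400 = 0.85260.

0.853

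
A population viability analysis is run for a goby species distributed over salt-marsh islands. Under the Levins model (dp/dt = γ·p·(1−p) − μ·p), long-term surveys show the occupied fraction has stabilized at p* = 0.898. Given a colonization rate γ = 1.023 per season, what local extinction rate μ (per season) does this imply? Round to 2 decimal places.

At equilibrium γ(1−p*) = μ.
μ = 1.023 × (1 − 0.898) = 1.023 × 0.1020 = 0.1043.

0.10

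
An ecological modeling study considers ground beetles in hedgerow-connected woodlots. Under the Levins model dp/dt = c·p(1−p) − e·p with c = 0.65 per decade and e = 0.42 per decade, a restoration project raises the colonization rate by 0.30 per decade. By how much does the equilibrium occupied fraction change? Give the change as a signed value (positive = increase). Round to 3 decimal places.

0.204

Before: p* = 1 − 0.42/0.65 = 0.3538.
After the change, c = 0.95, e = 0.42, so p* = 1 − 0.42/0.95 = 0.5579.
Δp* = 0.5579 − 0.3538 = +0.2040.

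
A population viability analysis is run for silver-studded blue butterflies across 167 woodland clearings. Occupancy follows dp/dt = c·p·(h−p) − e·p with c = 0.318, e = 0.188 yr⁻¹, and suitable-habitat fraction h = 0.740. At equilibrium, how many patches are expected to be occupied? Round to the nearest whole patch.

25

p* = h − e/c = 0.740 − 0.5912 = 0.1488.
Expected occupied patches = N × p* = 167 × 0.1488 = 24.85 ≈ 25.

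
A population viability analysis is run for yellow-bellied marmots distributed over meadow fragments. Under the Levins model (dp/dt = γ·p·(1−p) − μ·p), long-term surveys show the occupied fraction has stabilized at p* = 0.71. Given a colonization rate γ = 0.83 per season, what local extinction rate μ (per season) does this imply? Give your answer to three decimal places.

At equilibrium γ(1−p*) = μ.
μ = 0.83 × (1 − 0.71) = 0.83 × 0.2900 = 0.2407.

0.241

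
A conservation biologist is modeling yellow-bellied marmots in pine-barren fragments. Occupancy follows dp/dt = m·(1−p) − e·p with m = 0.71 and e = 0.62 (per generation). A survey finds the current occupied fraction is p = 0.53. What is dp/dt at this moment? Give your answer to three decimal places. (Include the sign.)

Colonization term: m·(1−p) = 0.71×0.4700 = 0.33370.
Extinction term: e·p = 0.32860.
dp/dt = 0.33370 − 0.32860 = 0.00510.

0.005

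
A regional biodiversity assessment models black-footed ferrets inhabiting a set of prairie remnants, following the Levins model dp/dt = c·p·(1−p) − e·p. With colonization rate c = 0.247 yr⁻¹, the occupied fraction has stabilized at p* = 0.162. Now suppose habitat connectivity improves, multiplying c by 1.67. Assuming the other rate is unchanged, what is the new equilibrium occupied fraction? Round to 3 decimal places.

Balance c(1−p*) = e gives e = 0.247×(1 − 0.16200) = 0.20699.
New p* = 1 − e/c = 1 − 0.20699/0.41249 = 0.49819.

0.498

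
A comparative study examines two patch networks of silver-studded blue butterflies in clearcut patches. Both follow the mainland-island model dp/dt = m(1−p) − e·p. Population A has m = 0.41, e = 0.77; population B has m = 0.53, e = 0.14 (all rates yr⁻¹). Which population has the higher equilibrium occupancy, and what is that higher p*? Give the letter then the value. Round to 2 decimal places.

A: p*_A = m/(m+e) = 0.41/1.1800 = 0.3475.
B: p*_B = 0.53/0.6700 = 0.7910.
B is higher at 0.7910.

B, 0.79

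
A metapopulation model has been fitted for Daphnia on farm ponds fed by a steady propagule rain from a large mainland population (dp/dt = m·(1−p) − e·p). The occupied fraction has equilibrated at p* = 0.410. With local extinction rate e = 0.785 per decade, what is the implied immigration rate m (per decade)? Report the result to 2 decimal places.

At equilibrium m(1−p*) = e·p*, so m = e·p*/(1−p*).
m = 0.785 × 0.410 / 0.5900 = 0.3218/0.5900 = 0.5455.

0.55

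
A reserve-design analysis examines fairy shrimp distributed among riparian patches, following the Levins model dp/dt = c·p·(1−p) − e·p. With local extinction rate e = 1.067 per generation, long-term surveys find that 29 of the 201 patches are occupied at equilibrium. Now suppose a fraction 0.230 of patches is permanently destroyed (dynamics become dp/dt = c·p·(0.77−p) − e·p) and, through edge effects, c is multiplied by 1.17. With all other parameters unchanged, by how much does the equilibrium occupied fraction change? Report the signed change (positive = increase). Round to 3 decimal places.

-0.106

Observed p* = 29/201 = 0.14428.
Balance c(1−p*) = e gives c = e/(1 − 0.14428) = 1.067/0.85572 = 1.24690.
New p* = 0.77 − e/c = 0.77 − 1.06700/1.45887 = 0.03861.
Δp* = 0.03861 − 0.14428 = -0.10567.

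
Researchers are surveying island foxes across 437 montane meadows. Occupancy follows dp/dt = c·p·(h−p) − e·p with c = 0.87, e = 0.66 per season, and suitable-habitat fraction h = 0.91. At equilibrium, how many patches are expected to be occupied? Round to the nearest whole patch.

66

p* = h − e/c = 0.91 − 0.7586 = 0.1514.
Expected occupied patches = N × p* = 437 × 0.1514 = 66.15 ≈ 66.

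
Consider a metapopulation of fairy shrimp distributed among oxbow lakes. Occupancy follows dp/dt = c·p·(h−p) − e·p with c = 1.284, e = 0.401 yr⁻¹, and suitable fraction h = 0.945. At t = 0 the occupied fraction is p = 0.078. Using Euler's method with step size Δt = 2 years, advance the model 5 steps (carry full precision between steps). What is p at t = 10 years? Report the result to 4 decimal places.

0.6362

Update rule: p ← p + [c·p·(h−p) − e·p]·Δt with Δt = 2.
  1  |  dp/dt·Δt = +0.111108  |  p_1 = 0.189108
  2  |  dp/dt·Δt = +0.215418  |  p_2 = 0.404526
  3  |  dp/dt·Δt = +0.237027  |  p_3 = 0.641553
  4  |  dp/dt·Δt = -0.014594  |  p_4 = 0.626959
  5  |  dp/dt·Δt = +0.009235  |  p_5 = 0.636194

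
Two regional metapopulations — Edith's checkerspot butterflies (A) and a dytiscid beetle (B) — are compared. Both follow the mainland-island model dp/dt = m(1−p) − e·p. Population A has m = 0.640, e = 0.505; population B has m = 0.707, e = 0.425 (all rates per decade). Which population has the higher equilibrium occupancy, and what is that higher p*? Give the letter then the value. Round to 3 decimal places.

B, 0.625

A: p*_A = m/(m+e) = 0.640/1.1450 = 0.5590.
B: p*_B = 0.707/1.1320 = 0.6246.
B is higher at 0.6246.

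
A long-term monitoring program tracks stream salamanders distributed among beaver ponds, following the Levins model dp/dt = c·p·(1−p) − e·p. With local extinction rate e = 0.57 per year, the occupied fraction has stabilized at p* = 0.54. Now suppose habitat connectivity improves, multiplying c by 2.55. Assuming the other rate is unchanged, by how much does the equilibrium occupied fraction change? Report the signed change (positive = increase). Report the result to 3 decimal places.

Balance c(1−p*) = e gives c = e/(1 − 0.54000) = 0.57/0.46000 = 1.23913.
New p* = 1 − e/c = 1 − 0.57000/3.15978 = 0.81961.
Δp* = 0.81961 − 0.54000 = +0.27961.

0.280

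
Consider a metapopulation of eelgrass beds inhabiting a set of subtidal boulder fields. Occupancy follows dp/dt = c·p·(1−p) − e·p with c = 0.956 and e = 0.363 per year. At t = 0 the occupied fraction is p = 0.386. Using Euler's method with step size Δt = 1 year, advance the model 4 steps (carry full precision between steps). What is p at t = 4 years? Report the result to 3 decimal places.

0.603

Update rule: p ← p + [c·p·(1−p) − e·p]·Δt with Δt = 1.
t = 1: p = 0.38600 + (+0.08646) = 0.47246
t = 2: p = 0.47246 + (+0.06677) = 0.53923
t = 3: p = 0.53923 + (+0.04179) = 0.58102
t = 4: p = 0.58102 + (+0.02182) = 0.60283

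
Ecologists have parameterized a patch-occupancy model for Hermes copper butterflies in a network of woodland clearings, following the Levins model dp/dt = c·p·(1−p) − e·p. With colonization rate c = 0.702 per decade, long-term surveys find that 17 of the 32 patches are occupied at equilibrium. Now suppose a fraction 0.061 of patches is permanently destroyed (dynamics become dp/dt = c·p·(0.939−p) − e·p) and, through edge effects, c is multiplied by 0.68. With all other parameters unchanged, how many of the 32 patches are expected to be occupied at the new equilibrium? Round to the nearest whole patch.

Observed p* = 17/32 = 0.53125.
Balance c(1−p*) = e gives e = 0.702×(1 − 0.53125) = 0.32906.
New p* = 0.939 − e/c = 0.939 − 0.32906/0.47736 = 0.24967.
Expected occupied = 32 × 0.24967 = 7.99 ≈ 8.

8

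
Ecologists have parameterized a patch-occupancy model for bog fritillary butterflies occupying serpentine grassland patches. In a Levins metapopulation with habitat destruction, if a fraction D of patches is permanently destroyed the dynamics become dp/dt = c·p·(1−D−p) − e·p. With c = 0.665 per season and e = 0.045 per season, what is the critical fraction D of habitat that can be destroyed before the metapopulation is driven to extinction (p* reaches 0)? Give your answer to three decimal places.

0.932

The nontrivial equilibrium is p* = (1−D) − e/c; extinction occurs when this hits zero.
So D_crit = 1 − e/c = 1 − 0.045/0.665 = 1 − 0.0677 = 0.9323.
This equals the undisturbed p*, a classic result of Lande's extension.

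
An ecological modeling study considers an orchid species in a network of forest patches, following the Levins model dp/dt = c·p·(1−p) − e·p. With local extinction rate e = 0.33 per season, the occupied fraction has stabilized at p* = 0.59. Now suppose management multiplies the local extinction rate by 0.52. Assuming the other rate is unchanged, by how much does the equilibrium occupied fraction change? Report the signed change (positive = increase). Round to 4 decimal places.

0.1968

Balance c(1−p*) = e gives c = e/(1 − 0.59000) = 0.33/0.41000 = 0.80488.
New p* = 1 − e/c = 1 − 0.17160/0.80488 = 0.78680.
Δp* = 0.78680 − 0.59000 = +0.19680.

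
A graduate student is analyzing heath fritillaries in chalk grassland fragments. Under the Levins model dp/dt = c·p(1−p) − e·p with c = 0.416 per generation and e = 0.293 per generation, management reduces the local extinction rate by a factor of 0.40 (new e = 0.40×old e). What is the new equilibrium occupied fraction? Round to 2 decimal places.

Before: p* = 1 − 0.293/0.416 = 0.2957.
After the change, c = 0.416, e = 0.1172, so p* = 1 − 0.1172/0.416 = 0.7183.

0.72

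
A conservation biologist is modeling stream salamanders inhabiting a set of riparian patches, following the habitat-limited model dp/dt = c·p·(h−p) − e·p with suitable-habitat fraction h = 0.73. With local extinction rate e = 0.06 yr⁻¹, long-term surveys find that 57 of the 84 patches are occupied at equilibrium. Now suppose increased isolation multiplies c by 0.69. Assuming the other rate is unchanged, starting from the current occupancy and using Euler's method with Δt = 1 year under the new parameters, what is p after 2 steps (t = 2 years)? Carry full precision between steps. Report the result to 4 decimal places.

Observed p* = 57/84 = 0.67857.
Balance c(h−p*) = e gives c = e/(0.73 − 0.67857) = 0.06/0.05143 = 1.16667.
Starting from p₀ = 0.67857; update p ← p + (dp/dt)·Δt with the new parameters.
p: 0.67857 → 0.66595  (Δp = -0.01262)
p: 0.66595 → 0.66033  (Δp = -0.00562)

0.6603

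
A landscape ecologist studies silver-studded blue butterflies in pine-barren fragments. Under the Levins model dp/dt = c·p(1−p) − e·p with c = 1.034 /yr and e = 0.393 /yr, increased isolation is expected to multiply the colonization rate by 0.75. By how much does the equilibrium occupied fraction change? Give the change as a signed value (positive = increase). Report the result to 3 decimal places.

Before: p* = 1 − 0.393/1.034 = 0.6199.
After the change, c = 0.7755, e = 0.393, so p* = 1 − 0.393/0.7755 = 0.4932.
Δp* = 0.4932 − 0.6199 = -0.1267.

-0.127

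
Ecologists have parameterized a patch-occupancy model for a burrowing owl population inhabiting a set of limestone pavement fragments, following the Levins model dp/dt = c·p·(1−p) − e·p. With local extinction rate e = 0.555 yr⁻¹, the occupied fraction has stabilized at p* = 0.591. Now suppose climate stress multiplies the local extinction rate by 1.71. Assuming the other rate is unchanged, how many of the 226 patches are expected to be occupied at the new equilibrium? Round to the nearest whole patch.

68

Balance c(1−p*) = e gives c = e/(1 − 0.59100) = 0.555/0.40900 = 1.35697.
New p* = 1 − e/c = 1 − 0.94905/1.35697 = 0.30061.
Expected occupied = 226 × 0.30061 = 67.94 ≈ 68.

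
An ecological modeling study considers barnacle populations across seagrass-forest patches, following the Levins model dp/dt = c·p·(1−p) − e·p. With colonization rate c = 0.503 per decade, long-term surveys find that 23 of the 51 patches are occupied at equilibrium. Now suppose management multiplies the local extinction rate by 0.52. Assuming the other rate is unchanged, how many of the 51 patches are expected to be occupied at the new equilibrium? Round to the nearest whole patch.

Observed p* = 23/51 = 0.45098.
Balance c(1−p*) = e gives e = 0.503×(1 − 0.45098) = 0.27616.
New p* = 1 − e/c = 1 − 0.14360/0.50300 = 0.71451.
Expected occupied = 51 × 0.71451 = 36.44 ≈ 36.

36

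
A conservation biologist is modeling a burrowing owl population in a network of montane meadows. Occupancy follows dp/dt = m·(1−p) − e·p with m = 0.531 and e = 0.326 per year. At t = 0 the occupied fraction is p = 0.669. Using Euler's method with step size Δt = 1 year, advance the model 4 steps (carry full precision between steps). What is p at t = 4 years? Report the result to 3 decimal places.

0.620

Update rule: p ← p + [m·(1−p) − e·p]·Δt with Δt = 1.
step 1: Δp = -0.04233, p = 0.62667
step 2: Δp = -0.00605, p = 0.62061
step 3: Δp = -0.00087, p = 0.61975
step 4: Δp = -0.00012, p = 0.61962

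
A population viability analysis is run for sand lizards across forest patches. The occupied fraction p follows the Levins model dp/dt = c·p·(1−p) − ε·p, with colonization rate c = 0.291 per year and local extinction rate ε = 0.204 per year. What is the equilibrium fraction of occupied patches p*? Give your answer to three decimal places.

0.299

At equilibrium, colonization balances extinction: c·p*·(1−p*) = ε·p*.
So p* = 1 − ε/c = 1 − 0.204/0.291 = 1 − 0.7010 = 0.2990.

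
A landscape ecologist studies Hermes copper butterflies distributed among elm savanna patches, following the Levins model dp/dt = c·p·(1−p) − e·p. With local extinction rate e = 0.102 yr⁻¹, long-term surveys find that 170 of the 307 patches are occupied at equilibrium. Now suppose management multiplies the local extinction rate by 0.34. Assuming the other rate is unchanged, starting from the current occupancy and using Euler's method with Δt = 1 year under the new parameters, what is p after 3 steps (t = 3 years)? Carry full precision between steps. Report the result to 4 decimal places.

Observed p* = 170/307 = 0.55375.
Balance c(1−p*) = e gives c = e/(1 − 0.55375) = 0.102/0.44625 = 0.22857.
Starting from p₀ = 0.55375; update p ← p + (dp/dt)·Δt with the new parameters.
t = 1: p = 0.55375 + (+0.03728) = 0.59102
t = 2: p = 0.59102 + (+0.03475) = 0.62578
t = 3: p = 0.62578 + (+0.03182) = 0.65760

0.6576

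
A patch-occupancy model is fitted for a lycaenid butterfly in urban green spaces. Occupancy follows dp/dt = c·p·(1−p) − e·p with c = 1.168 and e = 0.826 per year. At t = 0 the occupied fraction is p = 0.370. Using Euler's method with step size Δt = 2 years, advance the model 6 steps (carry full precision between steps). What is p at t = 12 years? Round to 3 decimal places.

0.293

Update rule: p ← p + [c·p·(1−p) − e·p]·Δt with Δt = 2.
p: 0.37000 → 0.30328  (Δp = -0.06672)
p: 0.30328 → 0.29586  (Δp = -0.00742)
p: 0.29586 → 0.29375  (Δp = -0.00211)
p: 0.29375 → 0.29310  (Δp = -0.00065)
p: 0.29310 → 0.29290  (Δp = -0.00020)
p: 0.29290 → 0.29284  (Δp = -0.00006)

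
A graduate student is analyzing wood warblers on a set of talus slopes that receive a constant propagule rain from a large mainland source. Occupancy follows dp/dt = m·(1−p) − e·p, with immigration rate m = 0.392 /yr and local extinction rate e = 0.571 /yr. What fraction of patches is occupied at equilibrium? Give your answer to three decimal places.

At equilibrium the propagule rain into empty patches balances local extinction: m(1−p*) = e·p*.
p* = m/(m+e) = 0.392/(0.392+0.571) = 0.392/0.9630 = 0.4071.

0.407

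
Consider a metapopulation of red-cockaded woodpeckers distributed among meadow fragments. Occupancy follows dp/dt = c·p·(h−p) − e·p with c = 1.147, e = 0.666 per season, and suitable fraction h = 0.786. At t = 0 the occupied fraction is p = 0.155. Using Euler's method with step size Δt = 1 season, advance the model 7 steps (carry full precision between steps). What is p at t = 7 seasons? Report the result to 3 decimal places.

Update rule: p ← p + [c·p·(h−p) − e·p]·Δt with Δt = 1.
p: 0.15500 → 0.16395  (Δp = +0.00895)
p: 0.16395 → 0.17174  (Δp = +0.00779)
p: 0.17174 → 0.17836  (Δp = +0.00662)
p: 0.17836 → 0.18388  (Δp = +0.00552)
p: 0.18388 → 0.18841  (Δp = +0.00453)
p: 0.18841 → 0.19207  (Δp = +0.00366)
p: 0.19207 → 0.19500  (Δp = +0.00293)

0.195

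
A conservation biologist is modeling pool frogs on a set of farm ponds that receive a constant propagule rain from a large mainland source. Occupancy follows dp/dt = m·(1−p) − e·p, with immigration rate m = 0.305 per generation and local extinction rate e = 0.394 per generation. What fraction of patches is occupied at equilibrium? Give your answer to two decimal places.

0.44

Setting dp/dt = 0: m − m·p* = e·p*, so m = (m+e)·p*.
p* = m/(m+e) = 0.305/(0.305+0.394) = 0.305/0.6990 = 0.4363.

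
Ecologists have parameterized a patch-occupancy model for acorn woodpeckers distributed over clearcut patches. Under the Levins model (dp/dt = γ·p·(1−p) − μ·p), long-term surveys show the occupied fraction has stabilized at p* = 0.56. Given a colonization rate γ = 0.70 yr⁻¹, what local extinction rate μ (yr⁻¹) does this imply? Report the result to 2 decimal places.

0.31

At equilibrium γ(1−p*) = μ.
μ = 0.70 × (1 − 0.56) = 0.70 × 0.4400 = 0.3080.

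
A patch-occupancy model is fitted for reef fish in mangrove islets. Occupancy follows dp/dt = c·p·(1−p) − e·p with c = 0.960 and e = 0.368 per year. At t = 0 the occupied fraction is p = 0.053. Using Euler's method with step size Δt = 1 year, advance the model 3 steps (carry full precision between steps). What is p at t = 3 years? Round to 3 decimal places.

Update rule: p ← p + [c·p·(1−p) − e·p]·Δt with Δt = 1.
p: 0.05300 → 0.08168  (Δp = +0.02868)
p: 0.08168 → 0.12363  (Δp = +0.04195)
p: 0.12363 → 0.18214  (Δp = +0.05852)

0.182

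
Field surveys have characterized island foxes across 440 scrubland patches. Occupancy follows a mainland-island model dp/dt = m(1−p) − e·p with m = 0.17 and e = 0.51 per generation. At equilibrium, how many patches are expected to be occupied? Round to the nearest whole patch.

110

p* = m/(m+e) = 0.17/0.6800 = 0.2500.
Expected occupied patches = N × p* = 440 × 0.2500 = 110.00 ≈ 110.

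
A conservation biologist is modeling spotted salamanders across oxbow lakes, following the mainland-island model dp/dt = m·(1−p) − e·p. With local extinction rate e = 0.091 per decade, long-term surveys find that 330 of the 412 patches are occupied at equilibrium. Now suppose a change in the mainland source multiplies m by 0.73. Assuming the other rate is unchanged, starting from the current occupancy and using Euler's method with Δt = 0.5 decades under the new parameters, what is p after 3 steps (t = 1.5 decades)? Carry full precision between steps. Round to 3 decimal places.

Observed p* = 330/412 = 0.80097.
Balance m(1−p*) = e·p* gives m = e·p*/(1−p*) = 0.091×0.80097/0.19903 = 0.36622.
Starting from p₀ = 0.80097; update p ← p + (dp/dt)·Δt with the new parameters.
p: 0.80097 → 0.79113  (Δp = -0.00984)
p: 0.79113 → 0.78305  (Δp = -0.00808)
p: 0.78305 → 0.77642  (Δp = -0.00663)

0.776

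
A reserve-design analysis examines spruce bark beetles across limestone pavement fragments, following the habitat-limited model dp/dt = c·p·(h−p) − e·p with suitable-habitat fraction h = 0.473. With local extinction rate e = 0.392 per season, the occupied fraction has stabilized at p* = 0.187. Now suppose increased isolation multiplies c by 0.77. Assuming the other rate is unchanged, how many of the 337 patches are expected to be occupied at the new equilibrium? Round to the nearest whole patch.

Balance c(h−p*) = e gives c = e/(0.473 − 0.18700) = 0.392/0.28600 = 1.37063.
New p* = 0.473 − e/c = 0.473 − 0.39200/1.05539 = 0.10157.
Expected occupied = 337 × 0.10157 = 34.23 ≈ 34.

34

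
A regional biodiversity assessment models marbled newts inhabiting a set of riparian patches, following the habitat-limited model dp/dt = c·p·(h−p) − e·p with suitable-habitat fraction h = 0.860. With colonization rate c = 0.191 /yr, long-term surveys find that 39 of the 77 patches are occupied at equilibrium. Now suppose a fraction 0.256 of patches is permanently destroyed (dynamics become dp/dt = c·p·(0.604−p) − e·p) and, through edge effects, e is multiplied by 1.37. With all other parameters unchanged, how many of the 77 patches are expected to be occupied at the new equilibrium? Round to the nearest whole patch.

Observed p* = 39/77 = 0.50649.
Balance c(h−p*) = e gives e = 0.191×(0.86 − 0.50649) = 0.06752.
New p* = 0.604 − e/c = 0.604 − 0.09250/0.19100 = 0.11971.
Expected occupied = 77 × 0.11971 = 9.22 ≈ 9.

9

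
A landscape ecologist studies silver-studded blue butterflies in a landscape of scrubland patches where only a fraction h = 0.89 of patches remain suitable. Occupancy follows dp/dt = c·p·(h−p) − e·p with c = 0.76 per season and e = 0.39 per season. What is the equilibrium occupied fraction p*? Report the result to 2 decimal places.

Setting dp/dt = 0 and dividing by p* gives c·(h−p*) = e.
So p* = h − e/c = 0.89 − 0.39/0.76 = 0.89 − 0.5132 = 0.3768.

0.38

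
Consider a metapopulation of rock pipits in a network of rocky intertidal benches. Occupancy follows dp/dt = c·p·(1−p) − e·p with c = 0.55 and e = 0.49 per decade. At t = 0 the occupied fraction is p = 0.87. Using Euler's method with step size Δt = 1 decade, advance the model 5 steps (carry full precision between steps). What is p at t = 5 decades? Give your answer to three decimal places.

0.263

Update rule: p ← p + [c·p·(1−p) − e·p]·Δt with Δt = 1.
t = 1: p = 0.87000 + (-0.36410) = 0.50591
t = 2: p = 0.50591 + (-0.11041) = 0.39549
t = 3: p = 0.39549 + (-0.06230) = 0.33319
t = 4: p = 0.33319 + (-0.04107) = 0.29213
t = 5: p = 0.29213 + (-0.02941) = 0.26272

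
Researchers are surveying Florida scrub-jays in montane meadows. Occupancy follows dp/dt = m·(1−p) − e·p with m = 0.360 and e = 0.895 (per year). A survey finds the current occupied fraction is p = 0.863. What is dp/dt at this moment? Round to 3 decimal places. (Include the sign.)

-0.723

Colonization term: m·(1−p) = 0.360×0.1370 = 0.04932.
Extinction term: e·p = 0.77238.
dp/dt = 0.04932 − 0.77238 = -0.72306.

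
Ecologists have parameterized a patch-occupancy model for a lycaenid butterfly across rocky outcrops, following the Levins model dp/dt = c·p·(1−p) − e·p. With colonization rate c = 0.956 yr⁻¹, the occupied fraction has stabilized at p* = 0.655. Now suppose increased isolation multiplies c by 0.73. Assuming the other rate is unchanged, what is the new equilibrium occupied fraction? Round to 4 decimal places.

0.5274

Balance c(1−p*) = e gives e = 0.956×(1 − 0.65500) = 0.32982.
New p* = 1 − e/c = 1 − 0.32982/0.69788 = 0.52740.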